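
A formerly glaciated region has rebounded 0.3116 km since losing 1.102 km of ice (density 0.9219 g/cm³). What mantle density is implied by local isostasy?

ρ_m = ρ_ice t / u = 0.9219 × 1.102 km/0.3116 km = 3.26 g/cm³.

3.26 g/cm³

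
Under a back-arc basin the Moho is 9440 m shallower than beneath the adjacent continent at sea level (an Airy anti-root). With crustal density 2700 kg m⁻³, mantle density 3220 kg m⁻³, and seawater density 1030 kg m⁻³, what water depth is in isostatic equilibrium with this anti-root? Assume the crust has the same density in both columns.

Replacing a thickness d of crust by seawater at the top must be balanced by replacing crust with mantle at the base: d (ρ_c − ρ_w) = a (ρ_m − ρ_c).
d = a (ρ_m − ρ_c)/(ρ_c − ρ_w) = 9440 m × 520/1670 = 2940 m.

2940 m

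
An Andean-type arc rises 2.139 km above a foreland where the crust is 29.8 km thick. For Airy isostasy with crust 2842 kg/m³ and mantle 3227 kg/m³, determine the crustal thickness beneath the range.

Root depth r = h ρ_c / (ρ_m − ρ_c) = 2.139 km × 2842 / 385 = 15.79 km.
Total thickness = T + h + r = 29.8 km + 2.139 km + 15.79 km = 47.7 km.

47.7 km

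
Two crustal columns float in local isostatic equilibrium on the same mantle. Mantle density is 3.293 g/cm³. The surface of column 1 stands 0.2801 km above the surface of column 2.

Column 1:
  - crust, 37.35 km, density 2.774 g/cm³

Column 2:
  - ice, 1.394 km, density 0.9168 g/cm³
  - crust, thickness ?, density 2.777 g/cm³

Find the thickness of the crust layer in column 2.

29.4 km

Take the compensation level at the base of the deeper column (depth z_c below the surface of column 1) and equate Σ ρ_i t_i down to z_c; mantle fills any gap and the z_c terms cancel.
Column 1: 37.35×2.774 + (z_c − 37.35)×3.293
Column 2: 0.2801×0 + 1.394×0.9168 + x×2.777 + (z_c − 0.2801 − 1.394 − x)×3.293
The z_c×3.293 term appears on both sides and cancels. Collect the known terms of each column as K = Σ(ρt)_known − 3.293 × (depth of known layers): K_1 = 103.6089 − 3.293×37.35 = −19.38465; K_2 = 1.2780192 − 3.293×(0.2801 + 1.394) = −4.2347921.
Balance: K_1 = K_2 − x×(3.293 − 2.777), so x = (K_2 − K_1)/(3.293 − 2.777) = 15.1499/0.516 = 29.4 km.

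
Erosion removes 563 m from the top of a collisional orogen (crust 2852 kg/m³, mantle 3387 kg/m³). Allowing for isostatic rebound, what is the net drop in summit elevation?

Rebound u = e ρ_c/ρ_m = 563 m × 2852/3387 = 474.1 m.
Net surface drop = e − u = 563 m − 474.1 m = e (ρ_m − ρ_c)/ρ_m = 88.9 m.

88.9 m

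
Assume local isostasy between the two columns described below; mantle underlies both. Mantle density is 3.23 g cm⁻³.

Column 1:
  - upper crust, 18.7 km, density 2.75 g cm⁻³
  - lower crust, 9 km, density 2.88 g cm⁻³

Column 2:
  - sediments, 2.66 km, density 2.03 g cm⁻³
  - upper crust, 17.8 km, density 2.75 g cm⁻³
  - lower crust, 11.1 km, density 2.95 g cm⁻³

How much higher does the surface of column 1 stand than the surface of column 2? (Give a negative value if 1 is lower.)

For any compensation level in the mantle, the mantle terms cancel and isostasy reduces to e = (Σt_1 − Σt_2) − (Σ(ρt)_1 − Σ(ρt)_2) / ρ_m.
Σt_1 = 27.7 km; Σt_2 = 31.56 km; Σ(ρt)_1 = 77.345; Σ(ρt)_2 = 87.0948 (in km·g cm⁻³).
e = (27.7 − 31.56) − (77.345 − 87.0948) / 3.23 = −0.841 km.

−0.841 km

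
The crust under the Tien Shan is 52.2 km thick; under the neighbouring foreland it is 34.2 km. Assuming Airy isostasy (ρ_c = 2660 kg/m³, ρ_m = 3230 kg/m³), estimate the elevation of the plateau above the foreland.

3.18 km

Excess crust Δ = 52.2 km − 34.2 km = 18 km, split between elevation h and root r with h + r = Δ.
Airy balance ρ_c h = (ρ_m − ρ_c) r gives r = h ρ_c/(ρ_m − ρ_c), so h (1 + ρ_c/(ρ_m − ρ_c)) = Δ, i.e. h = Δ (ρ_m − ρ_c)/ρ_m.
h = 18 km × 570/3230 = 3.18 km.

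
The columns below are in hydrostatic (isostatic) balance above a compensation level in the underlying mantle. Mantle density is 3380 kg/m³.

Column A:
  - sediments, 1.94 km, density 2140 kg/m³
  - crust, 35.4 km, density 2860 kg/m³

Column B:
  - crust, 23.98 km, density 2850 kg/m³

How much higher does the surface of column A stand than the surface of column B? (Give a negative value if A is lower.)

For any compensation level in the mantle, the mantle terms cancel and isostasy reduces to e = (Σt_A − Σt_B) − (Σ(ρt)_A − Σ(ρt)_B) / ρ_m.
Σt_A = 37.34 km; Σt_B = 23.98 km; Σ(ρt)_A = 105395.6; Σ(ρt)_B = 68343 (in km·kg/m³).
e = (37.34 − 23.98) − (105395.6 − 68343) / 3380 = 2.4 km.

2.4 km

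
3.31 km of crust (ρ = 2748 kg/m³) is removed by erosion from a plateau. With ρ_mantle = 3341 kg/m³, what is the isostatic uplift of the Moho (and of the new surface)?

2.72 km

Unloading: uplift u = e ρ_c/ρ_m = 3.31 km × 2748/3341 = 2.72 km.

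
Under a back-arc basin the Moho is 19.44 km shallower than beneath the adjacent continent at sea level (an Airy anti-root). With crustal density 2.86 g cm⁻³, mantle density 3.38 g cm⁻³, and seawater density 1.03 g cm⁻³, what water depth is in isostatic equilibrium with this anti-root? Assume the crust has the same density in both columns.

Replacing a thickness d of crust by seawater at the top must be balanced by replacing crust with mantle at the base: d (ρ_c − ρ_w) = a (ρ_m − ρ_c).
d = a (ρ_m − ρ_c)/(ρ_c − ρ_w) = 19.44 km × 0.52/1.83 = 5.52 km.

5.52 km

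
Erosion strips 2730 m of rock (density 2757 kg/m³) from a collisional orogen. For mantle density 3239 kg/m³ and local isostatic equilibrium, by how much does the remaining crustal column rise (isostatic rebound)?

Unloading: uplift u = e ρ_c/ρ_m = 2730 m × 2757/3239 = 2320 m.

2320 m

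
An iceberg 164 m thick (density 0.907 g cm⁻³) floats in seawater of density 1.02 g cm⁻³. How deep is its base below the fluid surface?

146 m

Draft d = t ρ_obj/ρ_fluid = 164 m × 0.907/1.02 = 146 m.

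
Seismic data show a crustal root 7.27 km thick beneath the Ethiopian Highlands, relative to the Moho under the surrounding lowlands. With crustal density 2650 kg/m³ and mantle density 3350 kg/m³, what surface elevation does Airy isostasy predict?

Equating mass per unit area of the two columns: ρ_c h = (ρ_m − ρ_c) r.
h = r (ρ_m − ρ_c) / ρ_c = 7.27 km × (3350 − 2650) / 2650 = 1.92 km.

1.92 km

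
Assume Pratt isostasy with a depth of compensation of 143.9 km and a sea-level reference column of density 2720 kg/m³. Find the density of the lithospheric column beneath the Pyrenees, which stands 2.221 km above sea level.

2680 kg/m³

Pratt balance: ρ_ref D = ρ (D + h).
ρ = ρ_ref D/(D + h) = 2720 × 143.9 km/(143.9 km + 2.221 km) = 2680 kg/m³.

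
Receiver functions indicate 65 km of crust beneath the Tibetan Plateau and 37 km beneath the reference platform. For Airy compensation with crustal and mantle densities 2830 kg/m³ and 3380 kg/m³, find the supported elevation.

Excess crust Δ = 65 km − 37 km = 28 km, split between elevation h and root r with h + r = Δ.
Airy balance ρ_c h = (ρ_m − ρ_c) r gives r = h ρ_c/(ρ_m − ρ_c), so h (1 + ρ_c/(ρ_m − ρ_c)) = Δ, i.e. h = Δ (ρ_m − ρ_c)/ρ_m.
h = 28 km × 550/3380 = 4.56 km.

4.56 km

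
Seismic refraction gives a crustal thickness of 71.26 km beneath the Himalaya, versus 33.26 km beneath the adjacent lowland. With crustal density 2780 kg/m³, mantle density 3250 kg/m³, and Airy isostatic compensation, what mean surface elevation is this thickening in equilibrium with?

Excess crust Δ = 71.26 km − 33.26 km = 38 km, split between elevation h and root r with h + r = Δ.
Airy balance ρ_c h = (ρ_m − ρ_c) r gives r = h ρ_c/(ρ_m − ρ_c), so h (1 + ρ_c/(ρ_m − ρ_c)) = Δ, i.e. h = Δ (ρ_m − ρ_c)/ρ_m.
h = 38 km × 470/3250 = 5.5 km.

5.5 km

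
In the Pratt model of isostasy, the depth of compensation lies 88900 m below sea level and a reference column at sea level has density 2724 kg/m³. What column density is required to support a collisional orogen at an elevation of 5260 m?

2570 kg/m³

Pratt balance: ρ_ref D = ρ (D + h).
ρ = ρ_ref D/(D + h) = 2724 × 88900 m/(88900 m + 5260 m) = 2570 kg/m³.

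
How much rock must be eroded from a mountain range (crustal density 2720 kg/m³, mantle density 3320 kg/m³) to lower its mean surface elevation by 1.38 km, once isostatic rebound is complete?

Net drop Δ = e − u = e − e ρ_c/ρ_m = e (ρ_m − ρ_c)/ρ_m.
e = Δ ρ_m/(ρ_m − ρ_c) = 1.38 km × 3320/600 = 7.64 km.

7.64 km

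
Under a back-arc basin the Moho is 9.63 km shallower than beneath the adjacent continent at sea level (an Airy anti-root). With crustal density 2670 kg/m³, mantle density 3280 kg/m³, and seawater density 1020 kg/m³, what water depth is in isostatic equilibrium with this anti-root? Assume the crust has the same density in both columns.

Replacing a thickness d of crust by seawater at the top must be balanced by replacing crust with mantle at the base: d (ρ_c − ρ_w) = a (ρ_m − ρ_c).
d = a (ρ_m − ρ_c)/(ρ_c − ρ_w) = 9.63 km × 610/1650 = 3.56 km.

3.56 km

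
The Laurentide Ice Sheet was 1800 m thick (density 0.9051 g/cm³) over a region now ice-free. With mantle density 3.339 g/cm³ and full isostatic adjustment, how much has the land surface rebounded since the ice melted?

Removing the load lets mantle flow back in; uplift u satisfies ρ_ice t = ρ_m u.
u = t ρ_ice/ρ_m = 1800 m × 0.9051/3.339 = 488 m.

488 m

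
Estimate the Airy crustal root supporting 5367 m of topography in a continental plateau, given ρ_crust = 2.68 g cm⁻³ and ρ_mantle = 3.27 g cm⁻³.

For local isostatic compensation: the weight of the topography is balanced by the buoyancy of the root, ρ_c h = (ρ_m − ρ_c) r.
r = h · ρ_c / (ρ_m − ρ_c) = 5367 m × 2.68 / (3.27 − 2.68) = 24400 m.

24400 m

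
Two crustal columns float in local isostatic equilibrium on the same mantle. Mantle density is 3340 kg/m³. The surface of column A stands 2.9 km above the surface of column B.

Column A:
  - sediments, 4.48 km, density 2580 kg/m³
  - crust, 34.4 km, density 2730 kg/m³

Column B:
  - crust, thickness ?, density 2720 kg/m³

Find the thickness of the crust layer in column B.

Take the compensation level at the base of the deeper column (depth z_c below the surface of column A) and equate Σ ρ_i t_i down to z_c; mantle fills any gap and the z_c terms cancel.
Column A: 4.48×2580 + 34.4×2730 + (z_c − 38.88)×3340
Column B: 2.9×0 + x×2720 + (z_c − 2.9 − 0 − x)×3340
The z_c×3340 term appears on both sides and cancels. Collect the known terms of each column as K = Σ(ρt)_known − 3340 × (depth of known layers): K_A = 105470.4 − 3340×38.88 = −24388.8; K_B = 0 − 3340×(2.9 + 0) = −9686.
Balance: K_A = K_B − x×(3340 − 2720), so x = (K_B − K_A)/(3340 − 2720) = 14702.8/620 = 23.7 km.

23.7 km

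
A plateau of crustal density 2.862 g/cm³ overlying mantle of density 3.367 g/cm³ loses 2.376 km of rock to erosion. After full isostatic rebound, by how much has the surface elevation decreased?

Rebound u = e ρ_c/ρ_m = 2.376 km × 2.862/3.367 = 2.02 km.
Net surface drop = e − u = 2.376 km − 2.02 km = e (ρ_m − ρ_c)/ρ_m = 0.356 km.

0.356 km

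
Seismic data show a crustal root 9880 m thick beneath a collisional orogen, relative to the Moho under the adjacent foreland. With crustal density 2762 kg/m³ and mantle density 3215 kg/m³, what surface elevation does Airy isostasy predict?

1620 m

Isostatic balance requires: ρ_c h = (ρ_m − ρ_c) r.
h = r (ρ_m − ρ_c) / ρ_c = 9880 m × (3215 − 2762) / 2762 = 1620 m.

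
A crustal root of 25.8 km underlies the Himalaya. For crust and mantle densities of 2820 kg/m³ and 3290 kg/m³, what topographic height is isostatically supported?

In Airy isostatic equilibrium: ρ_c h = (ρ_m − ρ_c) r.
h = r (ρ_m − ρ_c) / ρ_c = 25.8 km × (3290 − 2820) / 2820 = 4.3 km.

4.3 km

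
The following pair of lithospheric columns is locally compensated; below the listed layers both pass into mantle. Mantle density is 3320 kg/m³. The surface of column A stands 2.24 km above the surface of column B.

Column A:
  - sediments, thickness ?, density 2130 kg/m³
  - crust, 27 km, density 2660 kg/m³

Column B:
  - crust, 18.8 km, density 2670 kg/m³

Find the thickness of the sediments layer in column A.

Take the compensation level at the base of the deeper column (depth z_c below the surface of column A) and equate Σ ρ_i t_i down to z_c; mantle fills any gap and the z_c terms cancel.
Column A: x×2130 + 27×2660 + (z_c − 27 − x)×3320
Column B: 2.24×0 + 18.8×2670 + (z_c − 2.24 − 18.8)×3320
The z_c×3320 term appears on both sides and cancels. Collect the known terms of each column as K = Σ(ρt)_known − 3320 × (depth of known layers): K_A = 71820 − 3320×27 = −17820; K_B = 50196 − 3320×(2.24 + 18.8) = −19656.8.
Balance: K_A − x×(3320 − 2130) = K_B, so x = (K_A − K_B)/(3320 − 2130) = 1836.8/1190 = 1.54 km.

1.54 km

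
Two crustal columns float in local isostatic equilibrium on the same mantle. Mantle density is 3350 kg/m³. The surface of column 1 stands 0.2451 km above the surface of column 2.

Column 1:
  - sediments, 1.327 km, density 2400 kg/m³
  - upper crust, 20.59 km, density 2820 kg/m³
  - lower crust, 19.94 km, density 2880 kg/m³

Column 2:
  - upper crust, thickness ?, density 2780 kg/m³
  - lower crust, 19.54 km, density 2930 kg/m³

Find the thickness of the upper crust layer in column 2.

Take the compensation level at the base of the deeper column (depth z_c below the surface of column 1) and equate Σ ρ_i t_i down to z_c; mantle fills any gap and the z_c terms cancel.
Column 1: 1.327×2400 + 20.59×2820 + 19.94×2880 + (z_c − 41.857)×3350
Column 2: 0.2451×0 + x×2780 + 19.54×2930 + (z_c − 0.2451 − 19.54 − x)×3350
The z_c×3350 term appears on both sides and cancels. Collect the known terms of each column as K = Σ(ρt)_known − 3350 × (depth of known layers): K_1 = 118675.8 − 3350×41.857 = −21545.15; K_2 = 57252.2 − 3350×(0.2451 + 19.54) = −9027.885.
Balance: K_1 = K_2 − x×(3350 − 2780), so x = (K_2 − K_1)/(3350 − 2780) = 12517.3/570 = 22 km.

22 km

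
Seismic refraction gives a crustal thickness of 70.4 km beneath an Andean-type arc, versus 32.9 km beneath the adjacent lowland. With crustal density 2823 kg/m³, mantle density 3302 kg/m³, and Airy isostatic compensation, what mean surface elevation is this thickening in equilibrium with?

5.44 km

Excess crust Δ = 70.4 km − 32.9 km = 37.5 km, split between elevation h and root r with h + r = Δ.
Airy balance ρ_c h = (ρ_m − ρ_c) r gives r = h ρ_c/(ρ_m − ρ_c), so h (1 + ρ_c/(ρ_m − ρ_c)) = Δ, i.e. h = Δ (ρ_m − ρ_c)/ρ_m.
h = 37.5 km × 479/3302 = 5.44 km.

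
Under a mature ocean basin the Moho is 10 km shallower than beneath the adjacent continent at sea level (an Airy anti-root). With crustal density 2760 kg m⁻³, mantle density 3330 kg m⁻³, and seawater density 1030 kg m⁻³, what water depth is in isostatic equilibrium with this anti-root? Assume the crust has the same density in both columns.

Replacing a thickness d of crust by seawater at the top must be balanced by replacing crust with mantle at the base: d (ρ_c − ρ_w) = a (ρ_m − ρ_c).
d = a (ρ_m − ρ_c)/(ρ_c − ρ_w) = 10 km × 570/1730 = 3.29 km.

3.29 km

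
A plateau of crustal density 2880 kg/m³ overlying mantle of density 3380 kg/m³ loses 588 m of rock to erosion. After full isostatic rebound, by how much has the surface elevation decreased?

Rebound u = e ρ_c/ρ_m = 588 m × 2880/3380 = 501 m.
Net surface drop = e − u = 588 m − 501 m = e (ρ_m − ρ_c)/ρ_m = 87 m.

87 m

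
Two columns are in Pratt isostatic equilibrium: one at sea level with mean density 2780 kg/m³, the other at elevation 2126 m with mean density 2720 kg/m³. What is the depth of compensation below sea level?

ρ_ref D = ρ (D + h) → D (ρ_ref − ρ) = ρ h.
D = ρ h/(ρ_ref − ρ) = 2720 × 2126 m/(2780 − 2720) = 96400 m.

96400 m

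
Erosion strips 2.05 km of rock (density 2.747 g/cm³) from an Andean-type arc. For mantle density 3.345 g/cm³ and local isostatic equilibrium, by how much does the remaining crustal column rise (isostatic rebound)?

1.68 km

Unloading: uplift u = e ρ_c/ρ_m = 2.05 km × 2.747/3.345 = 1.68 km.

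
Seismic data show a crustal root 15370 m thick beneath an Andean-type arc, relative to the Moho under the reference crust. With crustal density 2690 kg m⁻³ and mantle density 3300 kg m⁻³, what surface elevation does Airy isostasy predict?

3490 m

Equating mass per unit area of the two columns: ρ_c h = (ρ_m − ρ_c) r.
h = r (ρ_m − ρ_c) / ρ_c = 15370 m × (3300 − 2690) / 2690 = 3490 m.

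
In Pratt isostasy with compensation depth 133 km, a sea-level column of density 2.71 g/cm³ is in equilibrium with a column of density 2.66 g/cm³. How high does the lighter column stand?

ρ_ref D = ρ (D + h) → h = D (ρ_ref − ρ)/ρ.
h = 133 km × (2.71 − 2.66)/2.66 = 2.5 km.

2.5 km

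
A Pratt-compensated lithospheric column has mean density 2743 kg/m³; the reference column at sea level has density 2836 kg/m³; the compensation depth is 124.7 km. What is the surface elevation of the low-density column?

ρ_ref D = ρ (D + h) → h = D (ρ_ref − ρ)/ρ.
h = 124.7 km × (2836 − 2743)/2743 = 4.23 km.

4.23 km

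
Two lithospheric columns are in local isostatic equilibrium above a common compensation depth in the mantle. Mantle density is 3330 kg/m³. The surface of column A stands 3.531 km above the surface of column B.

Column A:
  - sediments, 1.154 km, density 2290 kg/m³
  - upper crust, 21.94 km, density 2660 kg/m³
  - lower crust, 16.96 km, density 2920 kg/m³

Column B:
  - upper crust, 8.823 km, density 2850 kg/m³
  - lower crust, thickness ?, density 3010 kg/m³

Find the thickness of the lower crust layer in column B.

21.4 km

Take the compensation level at the base of the deeper column (depth z_c below the surface of column A) and equate Σ ρ_i t_i down to z_c; mantle fills any gap and the z_c terms cancel.
Column A: 1.154×2290 + 21.94×2660 + 16.96×2920 + (z_c − 40.054)×3330
Column B: 3.531×0 + 8.823×2850 + x×3010 + (z_c − 3.531 − 8.823 − x)×3330
The z_c×3330 term appears on both sides and cancels. Collect the known terms of each column as K = Σ(ρt)_known − 3330 × (depth of known layers): K_A = 110526.26 − 3330×40.054 = −22853.56; K_B = 25145.55 − 3330×(3.531 + 8.823) = −15993.27.
Balance: K_A = K_B − x×(3330 − 3010), so x = (K_B − K_A)/(3330 − 3010) = 6860.29/320 = 21.4 km.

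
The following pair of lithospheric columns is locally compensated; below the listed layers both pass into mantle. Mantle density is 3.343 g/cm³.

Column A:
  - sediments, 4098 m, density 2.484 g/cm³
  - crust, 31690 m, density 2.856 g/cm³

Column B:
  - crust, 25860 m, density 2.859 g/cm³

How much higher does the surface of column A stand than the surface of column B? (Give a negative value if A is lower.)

1930 m

For any compensation level in the mantle, the mantle terms cancel and isostasy reduces to e = (Σt_A − Σt_B) − (Σ(ρt)_A − Σ(ρt)_B) / ρ_m.
Σt_A = 35788 m; Σt_B = 25860 m; Σ(ρt)_A = 100686.072; Σ(ρt)_B = 73933.74 (in m·g/cm³).
e = (35788 − 25860) − (100686.072 − 73933.74) / 3.343 = 1930 m.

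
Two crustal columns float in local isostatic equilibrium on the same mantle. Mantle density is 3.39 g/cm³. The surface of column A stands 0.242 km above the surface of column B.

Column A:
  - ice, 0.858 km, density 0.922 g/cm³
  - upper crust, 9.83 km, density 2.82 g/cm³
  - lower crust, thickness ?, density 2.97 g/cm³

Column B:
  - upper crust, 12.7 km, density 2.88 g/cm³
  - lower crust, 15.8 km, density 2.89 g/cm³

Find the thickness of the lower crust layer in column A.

Take the compensation level at the base of the deeper column (depth z_c below the surface of column A) and equate Σ ρ_i t_i down to z_c; mantle fills any gap and the z_c terms cancel.
Column A: 0.858×0.922 + 9.83×2.82 + x×2.97 + (z_c − 10.688 − x)×3.39
Column B: 0.242×0 + 12.7×2.88 + 15.8×2.89 + (z_c − 0.242 − 28.5)×3.39
The z_c×3.39 term appears on both sides and cancels. Collect the known terms of each column as K = Σ(ρt)_known − 3.39 × (depth of known layers): K_A = 28.511676 − 3.39×10.688 = −7.720644; K_B = 82.238 − 3.39×(0.242 + 28.5) = −15.19738.
Balance: K_A − x×(3.39 − 2.97) = K_B, so x = (K_A − K_B)/(3.39 − 2.97) = 7.47674/0.42 = 17.8 km.

17.8 km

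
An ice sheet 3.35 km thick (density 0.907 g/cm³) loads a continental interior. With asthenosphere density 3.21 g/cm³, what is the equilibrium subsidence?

0.947 km

Isostatic balance requires: the ice load ρ_ice t is balanced by mantle displaced below, ρ_m s.
s = t ρ_ice / ρ_m = 3.35 km × 0.907/3.21 = 0.947 km.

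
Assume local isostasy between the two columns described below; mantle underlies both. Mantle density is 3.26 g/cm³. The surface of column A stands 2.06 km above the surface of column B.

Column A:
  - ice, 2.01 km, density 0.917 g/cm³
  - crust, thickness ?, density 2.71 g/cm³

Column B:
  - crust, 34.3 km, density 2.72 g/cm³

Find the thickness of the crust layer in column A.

37.3 km

Take the compensation level at the base of the deeper column (depth z_c below the surface of column A) and equate Σ ρ_i t_i down to z_c; mantle fills any gap and the z_c terms cancel.
Column A: 2.01×0.917 + x×2.71 + (z_c − 2.01 − x)×3.26
Column B: 2.06×0 + 34.3×2.72 + (z_c − 2.06 − 34.3)×3.26
The z_c×3.26 term appears on both sides and cancels. Collect the known terms of each column as K = Σ(ρt)_known − 3.26 × (depth of known layers): K_A = 1.84317 − 3.26×2.01 = −4.70943; K_B = 93.296 − 3.26×(2.06 + 34.3) = −25.2376.
Balance: K_A − x×(3.26 − 2.71) = K_B, so x = (K_A − K_B)/(3.26 − 2.71) = 20.5282/0.55 = 37.3 km.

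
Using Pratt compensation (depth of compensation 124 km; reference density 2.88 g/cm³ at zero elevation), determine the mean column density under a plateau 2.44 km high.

2.82 g/cm³

Pratt balance: ρ_ref D = ρ (D + h).
ρ = ρ_ref D/(D + h) = 2.88 × 124 km/(124 km + 2.44 km) = 2.82 g/cm³.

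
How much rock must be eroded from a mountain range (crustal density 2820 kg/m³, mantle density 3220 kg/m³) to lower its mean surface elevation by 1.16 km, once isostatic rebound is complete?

9.34 km

Net drop Δ = e − u = e − e ρ_c/ρ_m = e (ρ_m − ρ_c)/ρ_m.
e = Δ ρ_m/(ρ_m − ρ_c) = 1.16 km × 3220/400 = 9.34 km.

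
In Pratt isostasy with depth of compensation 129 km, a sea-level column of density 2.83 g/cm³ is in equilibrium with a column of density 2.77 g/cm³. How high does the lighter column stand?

2.79 km

ρ_ref D = ρ (D + h) → h = D (ρ_ref − ρ)/ρ.
h = 129 km × (2.83 − 2.77)/2.77 = 2.79 km.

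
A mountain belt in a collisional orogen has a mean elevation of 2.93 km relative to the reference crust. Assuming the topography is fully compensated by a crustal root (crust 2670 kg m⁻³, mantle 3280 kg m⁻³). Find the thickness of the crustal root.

Balancing pressure at the compensation depth: the weight of the topography is balanced by the buoyancy of the root, ρ_c h = (ρ_m − ρ_c) r.
r = h · ρ_c / (ρ_m − ρ_c) = 2.93 km × 2670 / (3280 − 2670) = 12.8 km.

12.8 km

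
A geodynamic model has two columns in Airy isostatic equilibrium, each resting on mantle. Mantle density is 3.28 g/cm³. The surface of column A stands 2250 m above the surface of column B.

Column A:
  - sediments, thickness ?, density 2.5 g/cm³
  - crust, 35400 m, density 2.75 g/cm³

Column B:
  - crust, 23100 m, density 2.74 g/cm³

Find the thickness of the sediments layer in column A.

Take the compensation level at the base of the deeper column (depth z_c below the surface of column A) and equate Σ ρ_i t_i down to z_c; mantle fills any gap and the z_c terms cancel.
Column A: x×2.5 + 35400×2.75 + (z_c − 35400 − x)×3.28
Column B: 2250×0 + 23100×2.74 + (z_c − 2250 − 23100)×3.28
The z_c×3.28 term appears on both sides and cancels. Collect the known terms of each column as K = Σ(ρt)_known − 3.28 × (depth of known layers): K_A = 97350 − 3.28×35400 = −18762; K_B = 63294 − 3.28×(2250 + 23100) = −19854.
Balance: K_A − x×(3.28 − 2.5) = K_B, so x = (K_A − K_B)/(3.28 − 2.5) = 1092/0.78 = 1400 m.

1400 m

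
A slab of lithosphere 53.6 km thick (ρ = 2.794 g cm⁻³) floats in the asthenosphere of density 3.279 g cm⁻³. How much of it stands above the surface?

7.93 km

Floating equilibrium: submerged depth d = t ρ_obj/ρ_fluid = 53.6 km × 2.794/3.279 = 45.67 km.
Freeboard = t − d = 53.6 km − 45.67 km = 7.93 km.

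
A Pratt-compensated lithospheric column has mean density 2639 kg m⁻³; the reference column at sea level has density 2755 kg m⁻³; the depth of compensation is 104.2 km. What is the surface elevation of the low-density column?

ρ_ref D = ρ (D + h) → h = D (ρ_ref − ρ)/ρ.
h = 104.2 km × (2755 − 2639)/2639 = 4.58 km.

4.58 km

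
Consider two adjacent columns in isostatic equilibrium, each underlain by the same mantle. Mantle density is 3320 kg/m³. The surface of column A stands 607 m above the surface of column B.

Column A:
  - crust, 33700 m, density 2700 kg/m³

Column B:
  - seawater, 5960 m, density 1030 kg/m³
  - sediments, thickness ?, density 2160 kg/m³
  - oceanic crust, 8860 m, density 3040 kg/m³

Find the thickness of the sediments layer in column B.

2370 m

Take the compensation level at the base of the deeper column (depth z_c below the surface of column A) and equate Σ ρ_i t_i down to z_c; mantle fills any gap and the z_c terms cancel.
Column A: 33700×2700 + (z_c − 33700)×3320
Column B: 607×0 + 5960×1030 + x×2160 + 8860×3040 + (z_c − 607 − 14820 − x)×3320
The z_c×3320 term appears on both sides and cancels. Collect the known terms of each column as K = Σ(ρt)_known − 3320 × (depth of known layers): K_A = 90990000 − 3320×33700 = −20894000; K_B = 33073200 − 3320×(607 + 14820) = −18144440.
Balance: K_A = K_B − x×(3320 − 2160), so x = (K_B − K_A)/(3320 − 2160) = 2749560/1160 = 2370 m.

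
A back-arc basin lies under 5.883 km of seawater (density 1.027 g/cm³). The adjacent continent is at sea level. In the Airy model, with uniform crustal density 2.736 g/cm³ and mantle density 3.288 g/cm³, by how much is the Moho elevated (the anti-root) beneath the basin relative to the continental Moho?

18.2 km

By Archimedes' principle applied to the lithosphere: replacing crust with seawater at the top is compensated by replacing crust with mantle at the base: d (ρ_c − ρ_w) = a (ρ_m − ρ_c).
a = d (ρ_c − ρ_w)/(ρ_m − ρ_c) = 5.883 km × 1.709/0.552 = 18.2 km.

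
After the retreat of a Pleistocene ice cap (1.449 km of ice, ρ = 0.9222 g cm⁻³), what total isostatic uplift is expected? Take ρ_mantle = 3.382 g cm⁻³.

0.395 km

Removing the load lets mantle flow back in; uplift u satisfies ρ_ice t = ρ_m u.
u = t ρ_ice/ρ_m = 1.449 km × 0.9222/3.382 = 0.395 km.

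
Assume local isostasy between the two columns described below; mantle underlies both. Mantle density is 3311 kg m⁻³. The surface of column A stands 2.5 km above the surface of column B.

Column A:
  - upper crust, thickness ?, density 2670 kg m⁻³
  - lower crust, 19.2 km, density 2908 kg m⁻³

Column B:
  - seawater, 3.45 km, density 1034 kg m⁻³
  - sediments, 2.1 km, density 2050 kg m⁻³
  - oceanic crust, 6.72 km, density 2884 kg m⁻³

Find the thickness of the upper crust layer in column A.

Take the compensation level at the base of the deeper column (depth z_c below the surface of column A) and equate Σ ρ_i t_i down to z_c; mantle fills any gap and the z_c terms cancel.
Column A: x×2670 + 19.2×2908 + (z_c − 19.2 − x)×3311
Column B: 2.5×0 + 3.45×1034 + 2.1×2050 + 6.72×2884 + (z_c − 2.5 − 12.27)×3311
The z_c×3311 term appears on both sides and cancels. Collect the known terms of each column as K = Σ(ρt)_known − 3311 × (depth of known layers): K_A = 55833.6 − 3311×19.2 = −7737.6; K_B = 27252.78 − 3311×(2.5 + 12.27) = −21650.69.
Balance: K_A − x×(3311 − 2670) = K_B, so x = (K_A − K_B)/(3311 − 2670) = 13913.1/641 = 21.7 km.

21.7 km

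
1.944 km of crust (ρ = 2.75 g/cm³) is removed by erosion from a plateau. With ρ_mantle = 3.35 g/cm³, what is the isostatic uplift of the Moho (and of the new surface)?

Unloading: uplift u = e ρ_c/ρ_m = 1.944 km × 2.75/3.35 = 1.6 km.

1.6 km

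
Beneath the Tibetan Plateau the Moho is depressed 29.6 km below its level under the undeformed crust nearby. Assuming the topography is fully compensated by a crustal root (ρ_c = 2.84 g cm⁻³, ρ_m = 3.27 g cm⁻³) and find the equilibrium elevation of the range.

4.48 km

In Airy isostatic equilibrium: ρ_c h = (ρ_m − ρ_c) r.
h = r (ρ_m − ρ_c) / ρ_c = 29.6 km × (3.27 − 2.84) / 2.84 = 4.48 km.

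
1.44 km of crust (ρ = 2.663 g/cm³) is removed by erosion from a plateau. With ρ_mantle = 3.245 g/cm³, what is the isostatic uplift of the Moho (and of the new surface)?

Unloading: uplift u = e ρ_c/ρ_m = 1.44 km × 2.663/3.245 = 1.18 km.

1.18 km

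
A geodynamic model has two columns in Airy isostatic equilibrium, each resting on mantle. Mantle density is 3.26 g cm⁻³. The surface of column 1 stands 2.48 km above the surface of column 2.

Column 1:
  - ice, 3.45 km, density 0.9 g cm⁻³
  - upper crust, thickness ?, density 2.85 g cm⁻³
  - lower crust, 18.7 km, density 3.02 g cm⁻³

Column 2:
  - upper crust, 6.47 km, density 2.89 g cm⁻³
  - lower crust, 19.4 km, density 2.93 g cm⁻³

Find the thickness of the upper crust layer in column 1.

Take the compensation level at the base of the deeper column (depth z_c below the surface of column 1) and equate Σ ρ_i t_i down to z_c; mantle fills any gap and the z_c terms cancel.
Column 1: 3.45×0.9 + x×2.85 + 18.7×3.02 + (z_c − 22.15 − x)×3.26
Column 2: 2.48×0 + 6.47×2.89 + 19.4×2.93 + (z_c − 2.48 − 25.87)×3.26
The z_c×3.26 term appears on both sides and cancels. Collect the known terms of each column as K = Σ(ρt)_known − 3.26 × (depth of known layers): K_1 = 59.579 − 3.26×22.15 = −12.63; K_2 = 75.5403 − 3.26×(2.48 + 25.87) = −16.8807.
Balance: K_1 − x×(3.26 − 2.85) = K_2, so x = (K_1 − K_2)/(3.26 − 2.85) = 4.2507/0.41 = 10.4 km.

10.4 km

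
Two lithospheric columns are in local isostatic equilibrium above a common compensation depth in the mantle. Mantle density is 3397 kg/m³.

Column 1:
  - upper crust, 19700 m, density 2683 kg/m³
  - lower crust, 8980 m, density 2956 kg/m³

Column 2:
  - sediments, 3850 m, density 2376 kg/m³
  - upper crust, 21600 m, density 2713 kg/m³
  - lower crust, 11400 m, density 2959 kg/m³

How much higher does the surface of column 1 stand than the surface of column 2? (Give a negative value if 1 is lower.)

−1670 m

For any compensation level in the mantle, the mantle terms cancel and isostasy reduces to e = (Σt_1 − Σt_2) − (Σ(ρt)_1 − Σ(ρt)_2) / ρ_m.
Σt_1 = 28680 m; Σt_2 = 36850 m; Σ(ρt)_1 = 79399980; Σ(ρt)_2 = 101481000 (in m·kg/m³).
e = (28680 − 36850) − (79399980 − 101481000) / 3397 = −1670 m.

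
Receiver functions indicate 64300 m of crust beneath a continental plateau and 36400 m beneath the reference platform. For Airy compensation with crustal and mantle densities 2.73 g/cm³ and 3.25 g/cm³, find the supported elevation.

4460 m

Excess crust Δ = 64300 m − 36400 m = 27900 m, split between elevation h and root r with h + r = Δ.
Airy balance ρ_c h = (ρ_m − ρ_c) r gives r = h ρ_c/(ρ_m − ρ_c), so h (1 + ρ_c/(ρ_m − ρ_c)) = Δ, i.e. h = Δ (ρ_m − ρ_c)/ρ_m.
h = 27900 m × 0.52/3.25 = 4460 m.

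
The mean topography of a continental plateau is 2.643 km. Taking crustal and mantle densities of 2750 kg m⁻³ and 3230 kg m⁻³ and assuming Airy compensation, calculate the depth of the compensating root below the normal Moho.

For local isostatic compensation: the weight of the topography is balanced by the buoyancy of the root, ρ_c h = (ρ_m − ρ_c) r.
r = h · ρ_c / (ρ_m − ρ_c) = 2.643 km × 2750 / (3230 − 2750) = 15.1 km.

15.1 km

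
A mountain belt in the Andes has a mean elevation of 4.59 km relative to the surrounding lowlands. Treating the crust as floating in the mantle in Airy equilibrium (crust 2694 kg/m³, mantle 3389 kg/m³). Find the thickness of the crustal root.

Isostatic balance requires: the weight of the topography is balanced by the buoyancy of the root, ρ_c h = (ρ_m − ρ_c) r.
r = h · ρ_c / (ρ_m − ρ_c) = 4.59 km × 2694 / (3389 − 2694) = 17.8 km.

17.8 km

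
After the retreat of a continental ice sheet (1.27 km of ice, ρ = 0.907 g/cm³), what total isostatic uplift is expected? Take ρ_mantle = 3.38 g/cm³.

Removing the load lets mantle flow back in; uplift u satisfies ρ_ice t = ρ_m u.
u = t ρ_ice/ρ_m = 1.27 km × 0.907/3.38 = 0.341 km.

0.341 km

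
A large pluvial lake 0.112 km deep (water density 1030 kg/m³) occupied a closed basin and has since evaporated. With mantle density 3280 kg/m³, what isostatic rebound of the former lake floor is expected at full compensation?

u = d ρ_w/ρ_m = 0.112 km × 1030/3280 = 0.0352 km.

0.0352 km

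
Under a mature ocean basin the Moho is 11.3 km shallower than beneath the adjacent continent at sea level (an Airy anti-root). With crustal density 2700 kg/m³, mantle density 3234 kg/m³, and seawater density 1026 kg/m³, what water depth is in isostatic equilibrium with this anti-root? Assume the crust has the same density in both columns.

3.6 km

Replacing a thickness d of crust by seawater at the top must be balanced by replacing crust with mantle at the base: d (ρ_c − ρ_w) = a (ρ_m − ρ_c).
d = a (ρ_m − ρ_c)/(ρ_c − ρ_w) = 11.3 km × 534/1674 = 3.6 km.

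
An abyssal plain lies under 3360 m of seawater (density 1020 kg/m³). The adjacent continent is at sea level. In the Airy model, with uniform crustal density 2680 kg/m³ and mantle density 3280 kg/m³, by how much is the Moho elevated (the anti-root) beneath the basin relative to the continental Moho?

9300 m

Equating mass per unit area of the two columns: replacing crust with seawater at the top is compensated by replacing crust with mantle at the base: d (ρ_c − ρ_w) = a (ρ_m − ρ_c).
a = d (ρ_c − ρ_w)/(ρ_m − ρ_c) = 3360 m × 1660/600 = 9300 m.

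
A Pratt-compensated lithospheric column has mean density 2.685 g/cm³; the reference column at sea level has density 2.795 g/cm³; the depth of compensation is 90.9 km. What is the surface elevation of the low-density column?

ρ_ref D = ρ (D + h) → h = D (ρ_ref − ρ)/ρ.
h = 90.9 km × (2.795 − 2.685)/2.685 = 3.72 km.

3.72 km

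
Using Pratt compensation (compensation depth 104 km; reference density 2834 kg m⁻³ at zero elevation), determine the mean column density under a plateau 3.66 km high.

2740 kg m⁻³

Pratt balance: ρ_ref D = ρ (D + h).
ρ = ρ_ref D/(D + h) = 2834 × 104 km/(104 km + 3.66 km) = 2740 kg m⁻³.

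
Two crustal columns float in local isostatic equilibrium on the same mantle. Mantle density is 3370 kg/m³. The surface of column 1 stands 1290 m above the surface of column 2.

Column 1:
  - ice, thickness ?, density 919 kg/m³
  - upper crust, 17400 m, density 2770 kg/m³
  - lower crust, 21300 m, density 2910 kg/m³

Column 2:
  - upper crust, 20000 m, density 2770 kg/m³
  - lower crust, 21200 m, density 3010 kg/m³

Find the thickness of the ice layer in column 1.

1530 m

Take the compensation level at the base of the deeper column (depth z_c below the surface of column 1) and equate Σ ρ_i t_i down to z_c; mantle fills any gap and the z_c terms cancel.
Column 1: x×919 + 17400×2770 + 21300×2910 + (z_c − 38700 − x)×3370
Column 2: 1290×0 + 20000×2770 + 21200×3010 + (z_c − 1290 − 41200)×3370
The z_c×3370 term appears on both sides and cancels. Collect the known terms of each column as K = Σ(ρt)_known − 3370 × (depth of known layers): K_1 = 110181000 − 3370×38700 = −20238000; K_2 = 119212000 − 3370×(1290 + 41200) = −23979300.
Balance: K_1 − x×(3370 − 919) = K_2, so x = (K_1 − K_2)/(3370 − 919) = 3741300/2451 = 1530 m.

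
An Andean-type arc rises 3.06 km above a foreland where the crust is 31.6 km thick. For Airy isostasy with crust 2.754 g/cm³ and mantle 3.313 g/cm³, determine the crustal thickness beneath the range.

Root depth r = h ρ_c / (ρ_m − ρ_c) = 3.06 km × 2.754 / 0.559 = 15.08 km.
Total thickness = T + h + r = 31.6 km + 3.06 km + 15.08 km = 49.7 km.

49.7 km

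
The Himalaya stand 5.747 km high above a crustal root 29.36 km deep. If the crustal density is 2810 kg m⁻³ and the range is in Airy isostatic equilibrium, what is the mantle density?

Airy balance: ρ_c h = (ρ_m − ρ_c) r → ρ_m = ρ_c (1 + h/r).
ρ_m = 2810 × (1 + 5.747 km/29.36 km) = 3360 kg m⁻³.

3360 kg m⁻³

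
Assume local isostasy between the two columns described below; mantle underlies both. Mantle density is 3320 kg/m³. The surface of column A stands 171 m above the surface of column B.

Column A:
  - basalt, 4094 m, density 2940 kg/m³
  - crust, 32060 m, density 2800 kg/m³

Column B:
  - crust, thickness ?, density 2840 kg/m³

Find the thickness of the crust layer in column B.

36800 m

Take the compensation level at the base of the deeper column (depth z_c below the surface of column A) and equate Σ ρ_i t_i down to z_c; mantle fills any gap and the z_c terms cancel.
Column A: 4094×2940 + 32060×2800 + (z_c − 36154)×3320
Column B: 171×0 + x×2840 + (z_c − 171 − 0 − x)×3320
The z_c×3320 term appears on both sides and cancels. Collect the known terms of each column as K = Σ(ρt)_known − 3320 × (depth of known layers): K_A = 101804360 − 3320×36154 = −18226920; K_B = 0 − 3320×(171 + 0) = −567720.
Balance: K_A = K_B − x×(3320 − 2840), so x = (K_B − K_A)/(3320 − 2840) = 17659200/480 = 36800 m.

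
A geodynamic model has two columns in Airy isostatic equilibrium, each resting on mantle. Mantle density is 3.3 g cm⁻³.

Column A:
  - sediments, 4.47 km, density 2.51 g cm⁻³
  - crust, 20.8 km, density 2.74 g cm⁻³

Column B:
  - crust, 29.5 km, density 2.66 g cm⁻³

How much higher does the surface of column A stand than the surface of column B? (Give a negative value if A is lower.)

−1.12 km

For any compensation level in the mantle, the mantle terms cancel and isostasy reduces to e = (Σt_A − Σt_B) − (Σ(ρt)_A − Σ(ρt)_B) / ρ_m.
Σt_A = 25.27 km; Σt_B = 29.5 km; Σ(ρt)_A = 68.2117; Σ(ρt)_B = 78.47 (in km·g cm⁻³).
e = (25.27 − 29.5) − (68.2117 − 78.47) / 3.3 = −1.12 km.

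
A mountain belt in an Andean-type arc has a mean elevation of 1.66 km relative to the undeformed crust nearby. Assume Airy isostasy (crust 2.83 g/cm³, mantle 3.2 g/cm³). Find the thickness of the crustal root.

Balancing pressure at the compensation depth: the weight of the topography is balanced by the buoyancy of the root, ρ_c h = (ρ_m − ρ_c) r.
r = h · ρ_c / (ρ_m − ρ_c) = 1.66 km × 2.83 / (3.2 − 2.83) = 12.7 km.

12.7 km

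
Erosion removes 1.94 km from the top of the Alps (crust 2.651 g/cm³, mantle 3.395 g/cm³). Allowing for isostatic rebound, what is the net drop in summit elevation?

Rebound u = e ρ_c/ρ_m = 1.94 km × 2.651/3.395 = 1.515 km.
Net surface drop = e − u = 1.94 km − 1.515 km = e (ρ_m − ρ_c)/ρ_m = 0.425 km.

0.425 km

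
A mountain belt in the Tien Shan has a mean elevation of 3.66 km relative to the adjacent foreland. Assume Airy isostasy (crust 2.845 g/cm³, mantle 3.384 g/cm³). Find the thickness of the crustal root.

19.3 km

Balancing pressure at the compensation depth: the weight of the topography is balanced by the buoyancy of the root, ρ_c h = (ρ_m − ρ_c) r.
r = h · ρ_c / (ρ_m − ρ_c) = 3.66 km × 2.845 / (3.384 − 2.845) = 19.3 km.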